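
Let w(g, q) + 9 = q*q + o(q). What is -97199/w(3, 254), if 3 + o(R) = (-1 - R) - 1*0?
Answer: -97199/64249 ≈ -1.5128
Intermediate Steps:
o(R) = -4 - R (o(R) = -3 + ((-1 - R) - 1*0) = -3 + ((-1 - R) + 0) = -3 + (-1 - R) = -4 - R)
w(g, q) = -13 + q² - q (w(g, q) = -9 + (q*q + (-4 - q)) = -9 + (q² + (-4 - q)) = -9 + (-4 + q² - q) = -13 + q² - q)
-97199/w(3, 254) = -97199/(-13 + 254² - 1*254) = -97199/(-13 + 64516 - 254) = -97199/64249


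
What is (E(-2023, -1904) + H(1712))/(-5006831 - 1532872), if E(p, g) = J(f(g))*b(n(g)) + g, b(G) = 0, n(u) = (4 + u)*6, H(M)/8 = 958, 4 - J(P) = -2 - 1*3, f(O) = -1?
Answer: -1920/2179901 ≈ -0.00088077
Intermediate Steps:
J(P) = 9 (J(P) = 4 - (-2 - 1*3) = 4 - (-2 - 3) = 4 - 1*(-5) = 4 + 5 = 9)
H(M) = 7664 (H(M) = 8*958 = 7664)
n(u) = 24 + 6*u
E(p, g) = g (E(p, g) = 9*0 + g = 0 + g = g)
(E(-2023, -1904) + H(1712))/(-5006831 - 1532872) = (-1904 + 7664)/(-5006831 - 1532872) = 5760/(-6539703) = 5760*(-1/6539703) = -1920/2179901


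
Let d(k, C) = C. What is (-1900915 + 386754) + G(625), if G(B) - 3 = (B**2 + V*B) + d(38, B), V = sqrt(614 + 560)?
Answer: -1122908 + 625*sqrt(1174) ≈ -1.1015e+6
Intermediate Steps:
V = sqrt(1174) ≈ 34.264
G(B) = 3 + B + B**2 + B*sqrt(1174) (G(B) = 3 + ((B**2 + sqrt(1174)*B) + B) = 3 + ((B**2 + B*sqrt(1174)) + B) = 3 + (B + B**2 + B*sqrt(1174)) = 3 + B + B**2 + B*sqrt(1174))
(-1900915 + 386754) + G(625) = (-1900915 + 386754) + (3 + 625 + 625**2 + 625*sqrt(1174)) = -1514161 + (3 + 625 + 390625 + 625*sqrt(1174)) = -1514161 + (391253 + 625*sqrt(1174)) = -1122908 + 625*sqrt(1174)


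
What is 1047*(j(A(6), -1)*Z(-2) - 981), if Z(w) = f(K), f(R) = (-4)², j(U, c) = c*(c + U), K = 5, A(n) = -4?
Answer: -943347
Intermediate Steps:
j(U, c) = c*(U + c)
f(R) = 16
Z(w) = 16
1047*(j(A(6), -1)*Z(-2) - 981) = 1047*(-(-4 - 1)*16 - 981) = 1047*(-1*(-5)*16 - 981) = 1047*(5*16 - 981) = 1047*(80 - 981) = 1047*(-901) = -943347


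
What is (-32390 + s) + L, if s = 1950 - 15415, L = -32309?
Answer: -78164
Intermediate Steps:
s = -13465
(-32390 + s) + L = (-32390 - 13465) - 32309 = -45855 - 32309 = -78164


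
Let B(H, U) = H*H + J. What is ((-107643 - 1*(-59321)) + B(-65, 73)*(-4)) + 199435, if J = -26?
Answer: 134317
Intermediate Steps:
B(H, U) = -26 + H**2 (B(H, U) = H*H - 26 = H**2 - 26 = -26 + H**2)
((-107643 - 1*(-59321)) + B(-65, 73)*(-4)) + 199435 = ((-107643 - 1*(-59321)) + (-26 + (-65)**2)*(-4)) + 199435 = ((-107643 + 59321) + (-26 + 4225)*(-4)) + 199435 = (-48322 + 4199*(-4)) + 199435 = (-48322 - 16796) + 199435 = -65118 + 199435 = 134317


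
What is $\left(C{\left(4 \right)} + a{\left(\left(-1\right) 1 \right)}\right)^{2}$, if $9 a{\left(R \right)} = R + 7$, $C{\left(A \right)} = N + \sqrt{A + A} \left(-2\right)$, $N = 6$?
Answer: $\frac{688}{9} - \frac{160 \sqrt{2}}{3} \approx 1.0197$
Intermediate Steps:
$C{\left(A \right)} = 6 - 2 \sqrt{2} \sqrt{A}$ ($C{\left(A \right)} = 6 + \sqrt{A + A} \left(-2\right) = 6 + \sqrt{2 A} \left(-2\right) = 6 + \sqrt{2} \sqrt{A} \left(-2\right) = 6 - 2 \sqrt{2} \sqrt{A}$)
$a{\left(R \right)} = \frac{7}{9} + \frac{R}{9}$ ($a{\left(R \right)} = \frac{R + 7}{9} = \frac{7 + R}{9} = \frac{7}{9} + \frac{R}{9}$)
$\left(C{\left(4 \right)} + a{\left(\left(-1\right) 1 \right)}\right)^{2} = \left(\left(6 - 2 \sqrt{2} \sqrt{4}\right) + \left(\frac{7}{9} + \frac{\left(-1\right) 1}{9}\right)\right)^{2} = \left(\left(6 - 2 \sqrt{2} \cdot 2\right) + \left(\frac{7}{9} + \frac{1}{9} \left(-1\right)\right)\right)^{2} = \left(\left(6 - 4 \sqrt{2}\right) + \left(\frac{7}{9} - \frac{1}{9}\right)\right)^{2} = \left(\left(6 - 4 \sqrt{2}\right) + \frac{2}{3}\right)^{2} = \left(\frac{20}{3} - 4 \sqrt{2}\right)^{2}$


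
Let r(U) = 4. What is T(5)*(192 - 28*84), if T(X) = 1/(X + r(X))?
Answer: -240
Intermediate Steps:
T(X) = 1/(4 + X) (T(X) = 1/(X + 4) = 1/(4 + X))
T(5)*(192 - 28*84) = (192 - 28*84)/(4 + 5) = (192 - 2352)/9 = (⅑)*(-2160) = -240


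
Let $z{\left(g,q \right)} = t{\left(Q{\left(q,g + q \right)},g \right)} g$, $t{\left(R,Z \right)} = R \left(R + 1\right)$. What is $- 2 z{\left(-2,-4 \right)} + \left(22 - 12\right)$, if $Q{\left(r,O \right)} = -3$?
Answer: $34$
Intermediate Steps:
$t{\left(R,Z \right)} = R \left(1 + R\right)$
$z{\left(g,q \right)} = 6 g$ ($z{\left(g,q \right)} = - 3 \left(1 - 3\right) g = \left(-3\right) \left(-2\right) g = 6 g$)
$- 2 z{\left(-2,-4 \right)} + \left(22 - 12\right) = - 2 \cdot 6 \left(-2\right) + \left(22 - 12\right) = \left(-2\right) \left(-12\right) + \left(22 - 12\right) = 24 + 10 = 34$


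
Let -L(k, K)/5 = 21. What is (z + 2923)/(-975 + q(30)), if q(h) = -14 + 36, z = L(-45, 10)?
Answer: -2818/953 ≈ -2.9570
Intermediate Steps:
L(k, K) = -105 (L(k, K) = -5*21 = -105)
z = -105
q(h) = 22
(z + 2923)/(-975 + q(30)) = (-105 + 2923)/(-975 + 22) = 2818/(-953) = 2818*(-1/953) = -2818/953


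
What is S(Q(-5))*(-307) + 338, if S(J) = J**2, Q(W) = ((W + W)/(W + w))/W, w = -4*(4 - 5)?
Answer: -890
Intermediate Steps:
w = 4 (w = -4*(-1) = 4)
Q(W) = 2/(4 + W) (Q(W) = ((W + W)/(W + 4))/W = ((2*W)/(4 + W))/W = (2*W/(4 + W))/W = 2/(4 + W))
S(Q(-5))*(-307) + 338 = (2/(4 - 5))**2*(-307) + 338 = (2/(-1))**2*(-307) + 338 = (2*(-1))**2*(-307) + 338 = (-2)**2*(-307) + 338 = 4*(-307) + 338 = -1228 + 338 = -890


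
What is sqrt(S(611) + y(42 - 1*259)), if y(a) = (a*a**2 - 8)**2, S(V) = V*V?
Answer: sqrt(104414084432362) ≈ 1.0218e+7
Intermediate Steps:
S(V) = V**2
y(a) = (-8 + a**3)**2 (y(a) = (a**3 - 8)**2 = (-8 + a**3)**2)
sqrt(S(611) + y(42 - 1*259)) = sqrt(611**2 + (-8 + (42 - 1*259)**3)**2) = sqrt(373321 + (-8 + (42 - 259)**3)**2) = sqrt(373321 + (-8 + (-217)**3)**2) = sqrt(373321 + (-8 - 10218313)**2) = sqrt(373321 + (-10218321)**2) = sqrt(373321 + 104414084059041) = sqrt(104414084432362)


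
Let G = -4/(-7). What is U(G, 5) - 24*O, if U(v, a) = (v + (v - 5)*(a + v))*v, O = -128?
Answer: 1048972/343 ≈ 3058.2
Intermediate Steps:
G = 4/7 (G = -4*(-⅐) = 4/7 ≈ 0.57143)
U(v, a) = v*(v + (-5 + v)*(a + v)) (U(v, a) = (v + (-5 + v)*(a + v))*v = v*(v + (-5 + v)*(a + v)))
U(G, 5) - 24*O = 4*((4/7)² - 5*5 - 4*4/7 + 5*(4/7))/7 - 24*(-128) = 4*(16/49 - 25 - 16/7 + 20/7)/7 + 3072 = (4/7)*(-1181/49) + 3072 = -4724/343 + 3072 = 1048972/343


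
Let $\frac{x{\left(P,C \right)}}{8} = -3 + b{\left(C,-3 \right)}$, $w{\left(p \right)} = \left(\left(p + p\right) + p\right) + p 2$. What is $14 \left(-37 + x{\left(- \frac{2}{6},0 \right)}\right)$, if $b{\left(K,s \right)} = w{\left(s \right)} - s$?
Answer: $-2198$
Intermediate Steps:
$w{\left(p \right)} = 5 p$ ($w{\left(p \right)} = \left(2 p + p\right) + 2 p = 3 p + 2 p = 5 p$)
$b{\left(K,s \right)} = 4 s$ ($b{\left(K,s \right)} = 5 s - s = 4 s$)
$x{\left(P,C \right)} = -120$ ($x{\left(P,C \right)} = 8 \left(-3 + 4 \left(-3\right)\right) = 8 \left(-3 - 12\right) = 8 \left(-15\right) = -120$)
$14 \left(-37 + x{\left(- \frac{2}{6},0 \right)}\right) = 14 \left(-37 - 120\right) = 14 \left(-157\right) = -2198$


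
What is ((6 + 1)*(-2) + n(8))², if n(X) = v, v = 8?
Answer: 36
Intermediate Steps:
n(X) = 8
((6 + 1)*(-2) + n(8))² = ((6 + 1)*(-2) + 8)² = (7*(-2) + 8)² = (-14 + 8)² = (-6)² = 36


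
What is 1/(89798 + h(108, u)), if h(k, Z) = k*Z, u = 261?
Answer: 1/117986 ≈ 8.4756e-6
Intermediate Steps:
h(k, Z) = Z*k
1/(89798 + h(108, u)) = 1/(89798 + 261*108) = 1/(89798 + 28188) = 1/117986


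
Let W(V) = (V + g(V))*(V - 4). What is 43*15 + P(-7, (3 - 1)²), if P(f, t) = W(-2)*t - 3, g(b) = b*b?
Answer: 594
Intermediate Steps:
g(b) = b²
W(V) = (-4 + V)*(V + V²) (W(V) = (V + V²)*(V - 4) = (V + V²)*(-4 + V) = (-4 + V)*(V + V²))
P(f, t) = -3 - 12*t (P(f, t) = (-2*(-4 + (-2)² - 3*(-2)))*t - 3 = (-2*(-4 + 4 + 6))*t - 3 = (-2*6)*t - 3 = -12*t - 3 = -3 - 12*t)
43*15 + P(-7, (3 - 1)²) = 43*15 + (-3 - 12*(3 - 1)²) = 645 + (-3 - 12*2²) = 645 + (-3 - 12*4) = 645 + (-3 - 48) = 645 - 51 = 594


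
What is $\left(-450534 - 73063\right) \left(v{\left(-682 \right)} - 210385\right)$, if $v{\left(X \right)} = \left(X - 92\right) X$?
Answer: $-166233146351$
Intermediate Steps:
$v{\left(X \right)} = X \left(-92 + X\right)$ ($v{\left(X \right)} = \left(-92 + X\right) X = X \left(-92 + X\right)$)
$\left(-450534 - 73063\right) \left(v{\left(-682 \right)} - 210385\right) = \left(-450534 - 73063\right) \left(- 682 \left(-92 - 682\right) - 210385\right) = - 523597 \left(\left(-682\right) \left(-774\right) - 210385\right) = - 523597 \left(527868 - 210385\right) = \left(-523597\right) 317483 = -166233146351$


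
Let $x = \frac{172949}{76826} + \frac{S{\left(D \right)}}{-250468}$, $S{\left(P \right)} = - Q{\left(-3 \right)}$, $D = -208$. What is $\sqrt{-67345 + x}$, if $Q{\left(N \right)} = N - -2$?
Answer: $\frac{i \sqrt{1558446136613607686594467}}{4810613642} \approx 259.5 i$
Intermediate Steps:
$Q{\left(N \right)} = 2 + N$ ($Q{\left(N \right)} = N + 2 = 2 + N$)
$S{\left(P \right)} = 1$ ($S{\left(P \right)} = - (2 - 3) = \left(-1\right) \left(-1\right) = 1$)
$x = \frac{21659056653}{9621227284}$ ($x = \frac{172949}{76826} + 1 \frac{1}{-250468} = 172949 \cdot \frac{1}{76826} + 1 \left(- \frac{1}{250468}\right) = \frac{172949}{76826} - \frac{1}{250468} = \frac{21659056653}{9621227284} \approx 2.2512$)
$\sqrt{-67345 + x} = \sqrt{-67345 + \frac{21659056653}{9621227284}} = \sqrt{- \frac{647919892384327}{9621227284}} = \frac{i \sqrt{1558446136613607686594467}}{4810613642}$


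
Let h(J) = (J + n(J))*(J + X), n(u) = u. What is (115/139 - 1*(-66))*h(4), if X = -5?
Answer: -74312/139 ≈ -534.62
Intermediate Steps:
h(J) = 2*J*(-5 + J) (h(J) = (J + J)*(J - 5) = (2*J)*(-5 + J) = 2*J*(-5 + J))
(115/139 - 1*(-66))*h(4) = (115/139 - 1*(-66))*(2*4*(-5 + 4)) = (115*(1/139) + 66)*(2*4*(-1)) = (115/139 + 66)*(-8) = (9289/139)*(-8) = -74312/139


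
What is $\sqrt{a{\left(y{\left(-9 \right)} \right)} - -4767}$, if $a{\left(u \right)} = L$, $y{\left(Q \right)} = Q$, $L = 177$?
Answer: $4 \sqrt{309} \approx 70.314$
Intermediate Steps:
$a{\left(u \right)} = 177$
$\sqrt{a{\left(y{\left(-9 \right)} \right)} - -4767} = \sqrt{177 - -4767} = \sqrt{177 + \left(4876 - 109\right)} = \sqrt{177 + 4767} = \sqrt{4944} = 4 \sqrt{309}$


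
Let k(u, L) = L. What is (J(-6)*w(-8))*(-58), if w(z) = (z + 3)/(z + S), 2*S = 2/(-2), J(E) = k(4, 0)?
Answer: 0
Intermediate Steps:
J(E) = 0
S = -1/2 (S = (2/(-2))/2 = (2*(-1/2))/2 = (1/2)*(-1) = -1/2 ≈ -0.50000)
w(z) = (3 + z)/(-1/2 + z) (w(z) = (z + 3)/(z - 1/2) = (3 + z)/(-1/2 + z))
(J(-6)*w(-8))*(-58) = (0*(2*(3 - 8)/(-1 + 2*(-8))))*(-58) = (0*(2*(-5)/(-1 - 16)))*(-58) = (0*(2*(-5)/(-17)))*(-58) = (0*(2*(-1/17)*(-5)))*(-58) = (0*(10/17))*(-58) = 0*(-58) = 0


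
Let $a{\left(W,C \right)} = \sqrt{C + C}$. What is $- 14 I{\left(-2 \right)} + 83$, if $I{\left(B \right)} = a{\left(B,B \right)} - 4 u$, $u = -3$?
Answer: $-85 - 28 i \approx -85.0 - 28.0 i$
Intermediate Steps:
$a{\left(W,C \right)} = \sqrt{2} \sqrt{C}$ ($a{\left(W,C \right)} = \sqrt{2 C} = \sqrt{2} \sqrt{C}$)
$I{\left(B \right)} = 12 + \sqrt{2} \sqrt{B}$ ($I{\left(B \right)} = \sqrt{2} \sqrt{B} - -12 = \sqrt{2} \sqrt{B} + 12 = 12 + \sqrt{2} \sqrt{B}$)
$- 14 I{\left(-2 \right)} + 83 = - 14 \left(12 + \sqrt{2} \sqrt{-2}\right) + 83 = - 14 \left(12 + \sqrt{2} i \sqrt{2}\right) + 83 = - 14 \left(12 + 2 i\right) + 83 = \left(-168 - 28 i\right) + 83 = -85 - 28 i$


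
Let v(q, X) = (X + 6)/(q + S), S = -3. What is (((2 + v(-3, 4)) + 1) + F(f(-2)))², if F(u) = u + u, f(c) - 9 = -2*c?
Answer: 6724/9 ≈ 747.11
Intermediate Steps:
v(q, X) = (6 + X)/(-3 + q) (v(q, X) = (X + 6)/(q - 3) = (6 + X)/(-3 + q))
f(c) = 9 - 2*c
F(u) = 2*u
(((2 + v(-3, 4)) + 1) + F(f(-2)))² = (((2 + (6 + 4)/(-3 - 3)) + 1) + 2*(9 - 2*(-2)))² = (((2 + 10/(-6)) + 1) + 2*(9 + 4))² = (((2 - ⅙*10) + 1) + 2*13)² = (((2 - 5/3) + 1) + 26)² = ((⅓ + 1) + 26)² = (4/3 + 26)² = (82/3)² = 6724/9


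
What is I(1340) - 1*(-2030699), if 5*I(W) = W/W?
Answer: 10153496/5 ≈ 2.0307e+6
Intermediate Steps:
I(W) = ⅕ (I(W) = (W/W)/5 = (⅕)*1 = ⅕)
I(1340) - 1*(-2030699) = ⅕ - 1*(-2030699) = ⅕ + 2030699 = 10153496/5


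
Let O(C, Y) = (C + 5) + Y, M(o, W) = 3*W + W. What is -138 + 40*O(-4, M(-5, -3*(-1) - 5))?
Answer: -418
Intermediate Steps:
M(o, W) = 4*W
O(C, Y) = 5 + C + Y (O(C, Y) = (5 + C) + Y = 5 + C + Y)
-138 + 40*O(-4, M(-5, -3*(-1) - 5)) = -138 + 40*(5 - 4 + 4*(-3*(-1) - 5)) = -138 + 40*(5 - 4 + 4*(3 - 5)) = -138 + 40*(5 - 4 + 4*(-2)) = -138 + 40*(5 - 4 - 8) = -138 + 40*(-7) = -138 - 280 = -418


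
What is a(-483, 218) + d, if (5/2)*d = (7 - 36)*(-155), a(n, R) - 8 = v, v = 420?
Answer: 2226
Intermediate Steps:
a(n, R) = 428 (a(n, R) = 8 + 420 = 428)
d = 1798 (d = 2*((7 - 36)*(-155))/5 = 2*(-29*(-155))/5 = (⅖)*4495 = 1798)
a(-483, 218) + d = 428 + 1798 = 2226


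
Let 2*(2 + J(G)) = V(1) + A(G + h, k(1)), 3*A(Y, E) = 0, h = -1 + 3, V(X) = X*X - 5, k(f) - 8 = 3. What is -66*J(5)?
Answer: 264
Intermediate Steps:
k(f) = 11 (k(f) = 8 + 3 = 11)
V(X) = -5 + X² (V(X) = X² - 5 = -5 + X²)
h = 2
A(Y, E) = 0 (A(Y, E) = (⅓)*0 = 0)
J(G) = -4 (J(G) = -2 + ((-5 + 1²) + 0)/2 = -2 + ((-5 + 1) + 0)/2 = -2 + (-4 + 0)/2 = -2 + (½)*(-4) = -2 - 2 = -4)
-66*J(5) = -66*(-4) = 264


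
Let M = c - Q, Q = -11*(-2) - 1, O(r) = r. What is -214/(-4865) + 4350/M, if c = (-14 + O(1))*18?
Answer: -1407212/82705 ≈ -17.015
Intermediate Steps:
Q = 21 (Q = 22 - 1 = 21)
c = -234 (c = (-14 + 1)*18 = -13*18 = -234)
M = -255 (M = -234 - 1*21 = -234 - 21 = -255)
-214/(-4865) + 4350/M = -214/(-4865) + 4350/(-255) = -214*(-1/4865) + 4350*(-1/255) = 214/4865 - 290/17 = -1407212/82705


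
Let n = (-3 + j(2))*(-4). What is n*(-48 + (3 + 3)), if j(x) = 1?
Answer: -336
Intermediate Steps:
n = 8 (n = (-3 + 1)*(-4) = -2*(-4) = 8)
n*(-48 + (3 + 3)) = 8*(-48 + (3 + 3)) = 8*(-48 + 6) = 8*(-42) = -336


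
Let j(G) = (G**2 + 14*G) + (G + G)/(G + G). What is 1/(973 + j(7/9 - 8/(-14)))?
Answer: 3969/3948001 ≈ 0.0010053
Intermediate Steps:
j(G) = 1 + G**2 + 14*G (j(G) = (G**2 + 14*G) + (2*G)/((2*G)) = (G**2 + 14*G) + (2*G)*(1/(2*G)) = (G**2 + 14*G) + 1 = 1 + G**2 + 14*G)
1/(973 + j(7/9 - 8/(-14))) = 1/(973 + (1 + (7/9 - 8/(-14))**2 + 14*(7/9 - 8/(-14)))) = 1/(973 + (1 + (7*(1/9) - 8*(-1/14))**2 + 14*(7*(1/9) - 8*(-1/14)))) = 1/(973 + (1 + (7/9 + 4/7)**2 + 14*(7/9 + 4/7))) = 1/(973 + (1 + (85/63)**2 + 14*(85/63))) = 1/(973 + (1 + 7225/3969 + 170/9)) = 1/(973 + 86164/3969) = 1/(3948001/3969) = 3969/3948001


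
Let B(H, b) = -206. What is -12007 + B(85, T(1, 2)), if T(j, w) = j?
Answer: -12213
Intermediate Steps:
-12007 + B(85, T(1, 2)) = -12007 - 206 = -12213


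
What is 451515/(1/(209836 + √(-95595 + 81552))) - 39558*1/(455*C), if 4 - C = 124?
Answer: 862171324020593/9100 + 451515*I*√14043 ≈ 9.4744e+10 + 5.3506e+7*I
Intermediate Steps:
C = -120 (C = 4 - 1*124 = 4 - 124 = -120)
451515/(1/(209836 + √(-95595 + 81552))) - 39558*1/(455*C) = 451515/(1/(209836 + √(-95595 + 81552))) - 39558/(455*(-120)) = 451515/(1/(209836 + √(-14043))) - 39558/(-54600) = 451515/(1/(209836 + I*√14043)) - 39558*(-1/54600) = 451515*(209836 + I*√14043) + 6593/9100 = (94744101540 + 451515*I*√14043) + 6593/9100 = 862171324020593/9100 + 451515*I*√14043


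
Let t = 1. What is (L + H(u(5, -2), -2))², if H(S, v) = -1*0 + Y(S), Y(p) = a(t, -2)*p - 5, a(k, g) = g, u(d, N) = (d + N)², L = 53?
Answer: 900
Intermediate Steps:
u(d, N) = (N + d)²
Y(p) = -5 - 2*p (Y(p) = -2*p - 5 = -5 - 2*p)
H(S, v) = -5 - 2*S (H(S, v) = -1*0 + (-5 - 2*S) = 0 + (-5 - 2*S) = -5 - 2*S)
(L + H(u(5, -2), -2))² = (53 + (-5 - 2*(-2 + 5)²))² = (53 + (-5 - 2*3²))² = (53 + (-5 - 2*9))² = (53 + (-5 - 18))² = (53 - 23)² = 30² = 900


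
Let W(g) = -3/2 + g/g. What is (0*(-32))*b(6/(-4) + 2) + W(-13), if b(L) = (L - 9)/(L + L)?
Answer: -½ ≈ -0.50000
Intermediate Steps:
W(g) = -½ (W(g) = -3*½ + 1 = -3/2 + 1 = -½)
b(L) = (-9 + L)/(2*L) (b(L) = (-9 + L)/((2*L)) = (-9 + L)*(1/(2*L)) = (-9 + L)/(2*L))
(0*(-32))*b(6/(-4) + 2) + W(-13) = (0*(-32))*((-9 + (6/(-4) + 2))/(2*(6/(-4) + 2))) - ½ = 0*((-9 + (-¼*6 + 2))/(2*(-¼*6 + 2))) - ½ = 0*((-9 + (-3/2 + 2))/(2*(-3/2 + 2))) - ½ = 0*((-9 + ½)/(2*(½))) - ½ = 0*((½)*2*(-17/2)) - ½ = 0*(-17/2) - ½ = 0 - ½ = -½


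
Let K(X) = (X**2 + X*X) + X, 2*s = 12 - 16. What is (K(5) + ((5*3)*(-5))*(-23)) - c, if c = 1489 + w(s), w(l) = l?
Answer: 293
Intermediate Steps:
s = -2 (s = (12 - 16)/2 = (1/2)*(-4) = -2)
K(X) = X + 2*X**2 (K(X) = (X**2 + X**2) + X = 2*X**2 + X = X + 2*X**2)
c = 1487 (c = 1489 - 2 = 1487)
(K(5) + ((5*3)*(-5))*(-23)) - c = (5*(1 + 2*5) + ((5*3)*(-5))*(-23)) - 1*1487 = (5*(1 + 10) + (15*(-5))*(-23)) - 1487 = (5*11 - 75*(-23)) - 1487 = (55 + 1725) - 1487 = 1780 - 1487 = 293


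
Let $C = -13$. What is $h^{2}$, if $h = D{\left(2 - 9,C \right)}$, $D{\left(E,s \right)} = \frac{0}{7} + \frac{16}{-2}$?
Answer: $64$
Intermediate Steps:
$D{\left(E,s \right)} = -8$ ($D{\left(E,s \right)} = 0 \cdot \frac{1}{7} + 16 \left(- \frac{1}{2}\right) = 0 - 8 = -8$)
$h = -8$
$h^{2} = \left(-8\right)^{2} = 64$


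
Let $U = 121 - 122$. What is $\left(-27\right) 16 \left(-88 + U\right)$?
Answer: $38448$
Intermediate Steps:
$U = -1$
$\left(-27\right) 16 \left(-88 + U\right) = \left(-27\right) 16 \left(-88 - 1\right) = \left(-432\right) \left(-89\right) = 38448$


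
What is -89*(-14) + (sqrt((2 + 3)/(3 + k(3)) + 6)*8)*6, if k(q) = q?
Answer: 1246 + 8*sqrt(246) ≈ 1371.5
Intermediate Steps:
-89*(-14) + (sqrt((2 + 3)/(3 + k(3)) + 6)*8)*6 = -89*(-14) + (sqrt((2 + 3)/(3 + 3) + 6)*8)*6 = 1246 + (sqrt(5/6 + 6)*8)*6 = 1246 + (sqrt(41/6)*8)*6 = 1246 + ((sqrt(246)/6)*8)*6 = 1246 + (4*sqrt(246)/3)*6 = 1246 + 8*sqrt(246)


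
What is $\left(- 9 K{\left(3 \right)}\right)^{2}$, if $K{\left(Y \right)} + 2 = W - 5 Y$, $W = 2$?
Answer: $18225$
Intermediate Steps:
$K{\left(Y \right)} = - 5 Y$ ($K{\left(Y \right)} = -2 - \left(-2 + 5 Y\right) = - 5 Y$)
$\left(- 9 K{\left(3 \right)}\right)^{2} = \left(- 9 \left(\left(-5\right) 3\right)\right)^{2} = \left(\left(-9\right) \left(-15\right)\right)^{2} = 135^{2} = 18225$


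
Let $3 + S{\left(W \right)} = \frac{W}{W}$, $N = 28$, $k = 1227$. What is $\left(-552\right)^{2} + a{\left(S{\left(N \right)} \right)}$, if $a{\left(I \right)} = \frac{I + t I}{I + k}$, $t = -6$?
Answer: $\frac{74652482}{245} \approx 3.047 \cdot 10^{5}$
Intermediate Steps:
$S{\left(W \right)} = -2$ ($S{\left(W \right)} = -3 + \frac{W}{W} = -3 + 1 = -2$)
$a{\left(I \right)} = - \frac{5 I}{1227 + I}$ ($a{\left(I \right)} = \frac{I - 6 I}{I + 1227} = \frac{\left(-5\right) I}{1227 + I} = - \frac{5 I}{1227 + I}$)
$\left(-552\right)^{2} + a{\left(S{\left(N \right)} \right)} = \left(-552\right)^{2} - - \frac{10}{1227 - 2} = 304704 - - \frac{10}{1225} = 304704 - \left(-10\right) \frac{1}{1225} = 304704 + \frac{2}{245} = \frac{74652482}{245}$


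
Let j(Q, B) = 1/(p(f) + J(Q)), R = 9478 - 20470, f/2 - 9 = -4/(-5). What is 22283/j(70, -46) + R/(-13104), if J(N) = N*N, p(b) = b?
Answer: 149636006027/1365 ≈ 1.0962e+8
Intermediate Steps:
f = 98/5 (f = 18 + 2*(-4/(-5)) = 18 + 2*(-4*(-1/5)) = 18 + 2*(4/5) = 18 + 8/5 = 98/5 ≈ 19.600)
R = -10992
J(N) = N**2
j(Q, B) = 1/(98/5 + Q**2)
22283/j(70, -46) + R/(-13104) = 22283/((5/(98 + 5*70**2))) - 10992/(-13104) = 22283/((5/(98 + 5*4900))) - 10992*(-1/13104) = 22283/((5/(98 + 24500))) + 229/273 = 22283/((5/24598)) + 229/273 = 22283/((5*(1/24598))) + 229/273 = 22283/(5/24598) + 229/273 = 22283*(24598/5) + 229/273 = 548117234/5 + 229/273 = 149636006027/1365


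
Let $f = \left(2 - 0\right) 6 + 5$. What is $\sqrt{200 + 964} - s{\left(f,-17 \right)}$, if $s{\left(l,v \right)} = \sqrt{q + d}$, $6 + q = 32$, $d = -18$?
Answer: $- 2 \sqrt{2} + 2 \sqrt{291} \approx 31.289$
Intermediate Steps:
$q = 26$ ($q = -6 + 32 = 26$)
$f = 17$ ($f = \left(2 + 0\right) 6 + 5 = 2 \cdot 6 + 5 = 12 + 5 = 17$)
$s{\left(l,v \right)} = 2 \sqrt{2}$ ($s{\left(l,v \right)} = \sqrt{26 - 18} = \sqrt{8} = 2 \sqrt{2}$)
$\sqrt{200 + 964} - s{\left(f,-17 \right)} = \sqrt{200 + 964} - 2 \sqrt{2} = \sqrt{1164} - 2 \sqrt{2} = 2 \sqrt{291} - 2 \sqrt{2} = - 2 \sqrt{2} + 2 \sqrt{291}$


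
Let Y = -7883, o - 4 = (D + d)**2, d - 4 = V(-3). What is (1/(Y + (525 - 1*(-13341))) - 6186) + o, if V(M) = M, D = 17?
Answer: -35048413/5983 ≈ -5858.0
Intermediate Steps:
d = 1 (d = 4 - 3 = 1)
o = 328 (o = 4 + (17 + 1)**2 = 4 + 18**2 = 4 + 324 = 328)
(1/(Y + (525 - 1*(-13341))) - 6186) + o = (1/(-7883 + (525 - 1*(-13341))) - 6186) + 328 = (1/(-7883 + (525 + 13341)) - 6186) + 328 = (1/(-7883 + 13866) - 6186) + 328 = (1/5983 - 6186) + 328 = -37010837/5983 + 328 = -35048413/5983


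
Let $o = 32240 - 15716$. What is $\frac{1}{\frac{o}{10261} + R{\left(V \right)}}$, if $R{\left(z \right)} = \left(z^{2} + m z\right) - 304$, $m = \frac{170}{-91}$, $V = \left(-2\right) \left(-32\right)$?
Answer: $\frac{933751}{3430647796} \approx 0.00027218$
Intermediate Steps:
$V = 64$
$o = 16524$
$m = - \frac{170}{91}$ ($m = 170 \left(- \frac{1}{91}\right) = - \frac{170}{91} \approx -1.8681$)
$R{\left(z \right)} = -304 + z^{2} - \frac{170 z}{91}$ ($R{\left(z \right)} = \left(z^{2} - \frac{170 z}{91}\right) - 304 = -304 + z^{2} - \frac{170 z}{91}$)
$\frac{1}{\frac{o}{10261} + R{\left(V \right)}} = \frac{1}{\frac{16524}{10261} - \left(\frac{38544}{91} - 4096\right)} = \frac{1}{16524 \cdot \frac{1}{10261} - - \frac{334192}{91}} = \frac{1}{\frac{16524}{10261} + \frac{334192}{91}} = \frac{1}{\frac{3430647796}{933751}} = \frac{933751}{3430647796}$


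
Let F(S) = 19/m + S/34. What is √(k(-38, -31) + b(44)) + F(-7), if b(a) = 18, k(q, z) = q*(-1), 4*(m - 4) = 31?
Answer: 2255/1598 + 2*√14 ≈ 8.8945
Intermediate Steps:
m = 47/4 (m = 4 + (¼)*31 = 4 + 31/4 = 47/4 ≈ 11.750)
k(q, z) = -q
F(S) = 76/47 + S/34 (F(S) = 19/(47/4) + S/34 = 19*(4/47) + S*(1/34) = 76/47 + S/34)
√(k(-38, -31) + b(44)) + F(-7) = √(-1*(-38) + 18) + (76/47 + (1/34)*(-7)) = √(38 + 18) + (76/47 - 7/34) = √56 + 2255/1598 = 2*√14 + 2255/1598 = 2255/1598 + 2*√14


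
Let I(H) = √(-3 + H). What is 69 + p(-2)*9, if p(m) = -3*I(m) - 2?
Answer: 51 - 27*I*√5 ≈ 51.0 - 60.374*I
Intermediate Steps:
p(m) = -2 - 3*√(-3 + m) (p(m) = -3*√(-3 + m) - 2 = -2 - 3*√(-3 + m))
69 + p(-2)*9 = 69 + (-2 - 3*√(-3 - 2))*9 = 69 + (-2 - 3*I*√5)*9 = 69 + (-18 - 27*I*√5) = 51 - 27*I*√5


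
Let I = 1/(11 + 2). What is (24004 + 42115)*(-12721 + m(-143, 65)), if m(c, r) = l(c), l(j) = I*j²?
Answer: -737094612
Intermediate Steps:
I = 1/13 ≈ 0.076923
l(j) = j²/13
m(c, r) = c²/13
(24004 + 42115)*(-12721 + m(-143, 65)) = (24004 + 42115)*(-12721 + (1/13)*(-143)²) = 66119*(-12721 + (1/13)*20449) = 66119*(-12721 + 1573) = 66119*(-11148) = -737094612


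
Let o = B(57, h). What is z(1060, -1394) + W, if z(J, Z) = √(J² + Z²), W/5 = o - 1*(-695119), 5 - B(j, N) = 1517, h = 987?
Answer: 3468035 + 2*√766709 ≈ 3.4698e+6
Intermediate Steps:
B(j, N) = -1512 (B(j, N) = 5 - 1*1517 = 5 - 1517 = -1512)
o = -1512
W = 3468035 (W = 5*(-1512 - 1*(-695119)) = 5*(-1512 + 695119) = 5*693607 = 3468035)
z(1060, -1394) + W = √(1060² + (-1394)²) + 3468035 = √(1123600 + 1943236) + 3468035 = √3066836 + 3468035 = 2*√766709 + 3468035 = 3468035 + 2*√766709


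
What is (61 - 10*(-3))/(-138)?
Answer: -91/138 ≈ -0.65942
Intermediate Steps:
(61 - 10*(-3))/(-138) = (61 + 30)*(-1/138) = 91*(-1/138) = -91/138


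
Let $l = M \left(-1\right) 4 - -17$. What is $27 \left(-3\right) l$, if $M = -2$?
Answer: $-2025$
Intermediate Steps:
$l = 25$ ($l = \left(-2\right) \left(-1\right) 4 - -17 = 2 \cdot 4 + 17 = 8 + 17 = 25$)
$27 \left(-3\right) l = 27 \left(-3\right) 25 = \left(-81\right) 25 = -2025$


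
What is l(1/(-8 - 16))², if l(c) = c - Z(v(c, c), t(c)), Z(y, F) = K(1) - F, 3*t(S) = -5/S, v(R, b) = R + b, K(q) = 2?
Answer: 829921/576 ≈ 1440.8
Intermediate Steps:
t(S) = -5/(3*S) (t(S) = (-5/S)/3 = -5/(3*S))
Z(y, F) = 2 - F
l(c) = -2 + c - 5/(3*c) (l(c) = c - (2 - (-5)/(3*c)) = c - (2 + 5/(3*c)) = c + (-2 - 5/(3*c)) = -2 + c - 5/(3*c))
l(1/(-8 - 16))² = (-2 + 1/(-8 - 16) - 5/(3*(1/(-8 - 16))))² = (-2 + 1/(-24) - 5/(3*(1/(-24))))² = (-2 - 1/24 - 5/(3*(-1/24)))² = (-2 - 1/24 - 5/3*(-24))² = (-2 - 1/24 + 40)² = (911/24)² = 829921/576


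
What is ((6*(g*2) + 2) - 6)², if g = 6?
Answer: 4624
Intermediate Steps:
((6*(g*2) + 2) - 6)² = ((6*(6*2) + 2) - 6)² = ((6*12 + 2) - 6)² = ((72 + 2) - 6)² = (74 - 6)² = 68² = 4624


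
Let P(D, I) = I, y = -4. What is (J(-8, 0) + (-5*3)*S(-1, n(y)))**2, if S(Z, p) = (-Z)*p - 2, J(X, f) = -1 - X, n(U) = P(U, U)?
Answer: 9409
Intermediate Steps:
n(U) = U
S(Z, p) = -2 - Z*p (S(Z, p) = -Z*p - 2 = -2 - Z*p)
(J(-8, 0) + (-5*3)*S(-1, n(y)))**2 = ((-1 - 1*(-8)) + (-5*3)*(-2 - 1*(-1)*(-4)))**2 = ((-1 + 8) - 15*(-2 - 4))**2 = (7 - 15*(-6))**2 = (7 + 90)**2 = 97**2 = 9409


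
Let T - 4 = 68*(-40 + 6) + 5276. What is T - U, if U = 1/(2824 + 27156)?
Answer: 88980639/29980 ≈ 2968.0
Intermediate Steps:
T = 2968 (T = 4 + (68*(-40 + 6) + 5276) = 4 + (68*(-34) + 5276) = 4 + (-2312 + 5276) = 4 + 2964 = 2968)
U = 1/29980 ≈ 3.3356e-5
T - U = 2968 - 1*1/29980 = 2968 - 1/29980 = 88980639/29980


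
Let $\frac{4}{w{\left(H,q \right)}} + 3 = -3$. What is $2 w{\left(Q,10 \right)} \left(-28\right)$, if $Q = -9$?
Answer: $\frac{112}{3} \approx 37.333$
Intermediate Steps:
$w{\left(H,q \right)} = - \frac{2}{3}$ ($w{\left(H,q \right)} = \frac{4}{-3 - 3} = \frac{4}{-6} = 4 \left(- \frac{1}{6}\right) = - \frac{2}{3}$)
$2 w{\left(Q,10 \right)} \left(-28\right) = 2 \left(- \frac{2}{3}\right) \left(-28\right) = \left(- \frac{4}{3}\right) \left(-28\right) = \frac{112}{3}$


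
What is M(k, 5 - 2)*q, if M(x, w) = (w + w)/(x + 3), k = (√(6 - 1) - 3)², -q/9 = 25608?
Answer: -23508144/109 - 8296992*√5/109 ≈ -3.8588e+5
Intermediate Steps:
q = -230472 (q = -9*25608 = -230472)
k = (-3 + √5)² (k = (√5 - 3)² = (-3 + √5)² ≈ 0.58359)
M(x, w) = 2*w/(3 + x) (M(x, w) = (2*w)/(3 + x) = 2*w/(3 + x))
M(k, 5 - 2)*q = (2*(5 - 2)/(3 + (3 - √5)²))*(-230472) = (2*3/(3 + (3 - √5)²))*(-230472) = (6/(3 + (3 - √5)²))*(-230472) = -1382832/(3 + (3 - √5)²)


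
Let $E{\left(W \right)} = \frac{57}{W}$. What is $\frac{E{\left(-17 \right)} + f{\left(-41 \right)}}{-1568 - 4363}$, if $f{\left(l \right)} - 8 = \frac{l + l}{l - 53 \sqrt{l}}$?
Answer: $\frac{- 4187 \sqrt{41} + 4633 i}{100827 \left(- 41 i + 53 \sqrt{41}\right)} \approx -0.00078837 + 4.0154 \cdot 10^{-5} i$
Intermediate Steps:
$f{\left(l \right)} = 8 + \frac{2 l}{l - 53 \sqrt{l}}$ ($f{\left(l \right)} = 8 + \frac{l + l}{l - 53 \sqrt{l}} = 8 + \frac{2 l}{l - 53 \sqrt{l}}$)
$\frac{E{\left(-17 \right)} + f{\left(-41 \right)}}{-1568 - 4363} = \frac{\frac{57}{-17} + \frac{2 \left(\left(-5\right) \left(-41\right) + 212 \sqrt{-41}\right)}{\left(-1\right) \left(-41\right) + 53 \sqrt{-41}}}{-1568 - 4363} = \frac{57 \left(- \frac{1}{17}\right) + \frac{2 \left(205 + 212 i \sqrt{41}\right)}{41 + 53 i \sqrt{41}}}{-5931} = \left(- \frac{57}{17} + \frac{2 \left(205 + 212 i \sqrt{41}\right)}{41 + 53 i \sqrt{41}}\right) \left(- \frac{1}{5931}\right) = \frac{19}{33609} - \frac{2 \left(205 + 212 i \sqrt{41}\right)}{5931 \left(41 + 53 i \sqrt{41}\right)}$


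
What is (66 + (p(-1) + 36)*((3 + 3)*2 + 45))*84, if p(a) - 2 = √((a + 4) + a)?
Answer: 187488 + 4788*√2 ≈ 1.9426e+5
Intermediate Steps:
p(a) = 2 + √(4 + 2*a) (p(a) = 2 + √((a + 4) + a) = 2 + √((4 + a) + a) = 2 + √(4 + 2*a))
(66 + (p(-1) + 36)*((3 + 3)*2 + 45))*84 = (66 + ((2 + √(4 + 2*(-1))) + 36)*((3 + 3)*2 + 45))*84 = (66 + ((2 + √(4 - 2)) + 36)*(6*2 + 45))*84 = (66 + ((2 + √2) + 36)*(12 + 45))*84 = (66 + (38 + √2)*57)*84 = (66 + (2166 + 57*√2))*84 = (2232 + 57*√2)*84 = 187488 + 4788*√2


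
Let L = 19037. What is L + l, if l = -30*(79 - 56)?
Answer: 18347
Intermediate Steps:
l = -690 (l = -30*23 = -690)
L + l = 19037 - 690 = 18347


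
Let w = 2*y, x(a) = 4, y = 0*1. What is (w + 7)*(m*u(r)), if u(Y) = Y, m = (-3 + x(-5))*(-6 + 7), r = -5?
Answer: -35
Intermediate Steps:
y = 0
m = 1 (m = (-3 + 4)*(-6 + 7) = 1*1 = 1)
w = 0 (w = 2*0 = 0)
(w + 7)*(m*u(r)) = (0 + 7)*(1*(-5)) = 7*(-5) = -35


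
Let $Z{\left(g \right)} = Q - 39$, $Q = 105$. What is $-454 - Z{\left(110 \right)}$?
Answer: $-520$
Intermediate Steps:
$Z{\left(g \right)} = 66$ ($Z{\left(g \right)} = 105 - 39 = 66$)
$-454 - Z{\left(110 \right)} = -454 - 66 = -520$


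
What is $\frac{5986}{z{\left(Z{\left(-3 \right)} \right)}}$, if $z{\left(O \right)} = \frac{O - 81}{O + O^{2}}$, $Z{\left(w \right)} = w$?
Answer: $- \frac{2993}{7} \approx -427.57$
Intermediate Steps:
$z{\left(O \right)} = \frac{-81 + O}{O + O^{2}}$
$\frac{5986}{z{\left(Z{\left(-3 \right)} \right)}} = \frac{5986}{\frac{1}{-3} \frac{1}{1 - 3} \left(-81 - 3\right)} = \frac{5986}{\left(- \frac{1}{3}\right) \frac{1}{-2} \left(-84\right)} = \frac{5986}{\left(- \frac{1}{3}\right) \left(- \frac{1}{2}\right) \left(-84\right)} = \frac{5986}{-14} = 5986 \left(- \frac{1}{14}\right) = - \frac{2993}{7}$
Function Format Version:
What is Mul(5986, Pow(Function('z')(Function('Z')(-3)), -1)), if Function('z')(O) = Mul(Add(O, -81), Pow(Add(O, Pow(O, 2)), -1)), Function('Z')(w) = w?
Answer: Rational(-2993, 7) ≈ -427.57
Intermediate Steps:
Function('z')(O) = Mul(Pow(Add(O, Pow(O, 2)), -1), Add(-81, O)) (Function('z')(O) = Mul(Add(-81, O), Pow(Add(O, Pow(O, 2)), -1)) = Mul(Pow(Add(O, Pow(O, 2)), -1), Add(-81, O)))
Mul(5986, Pow(Function('z')(Function('Z')(-3)), -1)) = Mul(5986, Pow(Mul(Pow(-3, -1), Pow(Add(1, -3), -1), Add(-81, -3)), -1)) = Mul(5986, Pow(Mul(Rational(-1, 3), Pow(-2, -1), -84), -1)) = Mul(5986, Pow(Mul(Rational(-1, 3), Rational(-1, 2), -84), -1)) = Mul(5986, Pow(-14, -1)) = Mul(5986, Rational(-1, 14)) = Rational(-2993, 7)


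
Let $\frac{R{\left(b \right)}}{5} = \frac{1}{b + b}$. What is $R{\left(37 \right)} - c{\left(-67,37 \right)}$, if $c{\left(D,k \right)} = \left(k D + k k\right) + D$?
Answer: $\frac{87103}{74} \approx 1177.1$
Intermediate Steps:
$c{\left(D,k \right)} = D + k^{2} + D k$ ($c{\left(D,k \right)} = \left(D k + k^{2}\right) + D = \left(k^{2} + D k\right) + D = D + k^{2} + D k$)
$R{\left(b \right)} = \frac{5}{2 b}$ ($R{\left(b \right)} = \frac{5}{b + b} = \frac{5}{2 b}$)
$R{\left(37 \right)} - c{\left(-67,37 \right)} = \frac{5}{2 \cdot 37} - \left(-67 + 37^{2} - 2479\right) = \frac{5}{2} \cdot \frac{1}{37} - \left(-67 + 1369 - 2479\right) = \frac{5}{74} - -1177 = \frac{5}{74} + 1177 = \frac{87103}{74}$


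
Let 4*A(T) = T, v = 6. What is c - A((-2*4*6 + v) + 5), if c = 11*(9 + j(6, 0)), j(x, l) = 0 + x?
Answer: 697/4 ≈ 174.25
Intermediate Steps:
j(x, l) = x
A(T) = T/4
c = 165 (c = 11*(9 + 6) = 11*15 = 165)
c - A((-2*4*6 + v) + 5) = 165 - ((-2*4*6 + 6) + 5)/4 = 165 - ((-8*6 + 6) + 5)/4 = 165 - ((-48 + 6) + 5)/4 = 165 - (-42 + 5)/4 = 165 - (-37)/4 = 165 - 1*(-37/4) = 165 + 37/4 = 697/4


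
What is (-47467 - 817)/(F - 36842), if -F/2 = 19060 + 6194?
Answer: 24142/43675 ≈ 0.55276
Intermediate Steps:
F = -50508 (F = -2*(19060 + 6194) = -2*25254 = -50508)
(-47467 - 817)/(F - 36842) = (-47467 - 817)/(-50508 - 36842) = -48284/(-87350) = -48284*(-1/87350) = 24142/43675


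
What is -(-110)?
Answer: 110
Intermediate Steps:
-(-110) = -1*(-110) = 110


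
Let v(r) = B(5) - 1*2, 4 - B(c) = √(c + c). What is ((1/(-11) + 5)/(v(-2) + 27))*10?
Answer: 5220/3047 + 180*√10/3047 ≈ 1.9000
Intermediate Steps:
B(c) = 4 - √2*√c (B(c) = 4 - √(c + c) = 4 - √(2*c) = 4 - √2*√c)
v(r) = 2 - √10 (v(r) = (4 - √2*√5) - 1*2 = (4 - √10) - 2 = 2 - √10)
((1/(-11) + 5)/(v(-2) + 27))*10 = ((1/(-11) + 5)/((2 - √10) + 27))*10 = ((-1/11 + 5)/(29 - √10))*10 = (54/(11*(29 - √10)))*10 = 540/(11*(29 - √10))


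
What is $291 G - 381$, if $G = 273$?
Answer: $79062$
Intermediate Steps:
$291 G - 381 = 291 \cdot 273 - 381 = 79443 - 381 = 79062$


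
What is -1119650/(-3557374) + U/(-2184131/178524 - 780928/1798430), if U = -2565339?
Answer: 732495770694689801630705/3617334521140608787 ≈ 2.0250e+5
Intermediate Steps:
-1119650/(-3557374) + U/(-2184131/178524 - 780928/1798430) = -1119650/(-3557374) - 2565339/(-2184131/178524 - 780928/1798430) = -1119650*(-1/3557374) - 2565339/(-2184131*1/178524 - 780928*1/1798430) = 559825/1778687 - 2565339/(-2184131/178524 - 390464/899215) = 559825/1778687 - 2565339/(-2033710552301/160531458660) = 559825/1778687 - 2565339*(-160531458660/2033710552301) = 559825/1778687 + 411817611627385740/2033710552301 = 732495770694689801630705/3617334521140608787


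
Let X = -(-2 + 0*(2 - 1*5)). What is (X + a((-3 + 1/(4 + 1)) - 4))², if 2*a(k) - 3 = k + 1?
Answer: 9/25 ≈ 0.36000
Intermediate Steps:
X = 2 (X = -(-2 + 0*(2 - 5)) = -(-2 + 0*(-3)) = -(-2 + 0) = -1*(-2) = 2)
a(k) = 2 + k/2 (a(k) = 3/2 + (k + 1)/2 = 3/2 + (1 + k)/2 = 3/2 + (½ + k/2) = 2 + k/2)
(X + a((-3 + 1/(4 + 1)) - 4))² = (2 + (2 + ((-3 + 1/(4 + 1)) - 4)/2))² = (2 + (2 + ((-3 + 1/5) - 4)/2))² = (2 + (2 + ((-3 + ⅕) - 4)/2))² = (2 + (2 + (-14/5 - 4)/2))² = (2 + (2 + (½)*(-34/5)))² = (2 + (2 - 17/5))² = (2 - 7/5)² = (⅗)² = 9/25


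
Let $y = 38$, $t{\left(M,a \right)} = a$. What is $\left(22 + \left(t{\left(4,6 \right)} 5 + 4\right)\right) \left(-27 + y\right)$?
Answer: $616$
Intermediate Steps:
$\left(22 + \left(t{\left(4,6 \right)} 5 + 4\right)\right) \left(-27 + y\right) = \left(22 + \left(6 \cdot 5 + 4\right)\right) \left(-27 + 38\right) = \left(22 + \left(30 + 4\right)\right) 11 = \left(22 + 34\right) 11 = 56 \cdot 11 = 616$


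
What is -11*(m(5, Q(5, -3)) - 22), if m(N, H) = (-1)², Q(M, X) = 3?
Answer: 231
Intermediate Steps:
m(N, H) = 1
-11*(m(5, Q(5, -3)) - 22) = -11*(1 - 22) = -11*(-21) = -1*(-231) = 231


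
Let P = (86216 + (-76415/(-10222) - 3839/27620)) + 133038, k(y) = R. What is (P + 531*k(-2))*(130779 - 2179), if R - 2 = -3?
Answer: 198540700253974830/7058291 ≈ 2.8129e+10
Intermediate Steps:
R = -1 (R = 2 - 3 = -1)
k(y) = -1
P = 30952206368301/141165820 (P = (86216 + (-76415*(-1/10222) - 3839*1/27620)) + 133038 = (86216 + (76415/10222 - 3839/27620)) + 133038 = (86216 + 1035670021/141165820) + 133038 = 12171788007141/141165820 + 133038 = 30952206368301/141165820 ≈ 2.1926e+5)
(P + 531*k(-2))*(130779 - 2179) = (30952206368301/141165820 + 531*(-1))*(130779 - 2179) = (30952206368301/141165820 - 531)*128600 = (30877247317881/141165820)*128600 = 198540700253974830/7058291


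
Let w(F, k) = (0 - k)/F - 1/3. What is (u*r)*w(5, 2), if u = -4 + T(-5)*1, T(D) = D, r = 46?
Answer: 1518/5 ≈ 303.60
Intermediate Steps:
w(F, k) = -1/3 - k/F (w(F, k) = (-k)/F - 1*1/3 = -k/F - 1/3 = -1/3 - k/F)
u = -9 (u = -4 - 5*1 = -4 - 5 = -9)
(u*r)*w(5, 2) = (-9*46)*((-1*2 - 1/3*5)/5) = -414*(-2 - 5/3)/5 = -414*(-11)/(5*3) = -414*(-11/15) = 1518/5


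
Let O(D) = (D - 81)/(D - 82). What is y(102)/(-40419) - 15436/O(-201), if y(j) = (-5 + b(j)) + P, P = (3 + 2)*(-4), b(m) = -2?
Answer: -363304253/23453 ≈ -15491.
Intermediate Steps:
P = -20 (P = 5*(-4) = -20)
O(D) = (-81 + D)/(-82 + D)
y(j) = -27 (y(j) = (-5 - 2) - 20 = -7 - 20 = -27)
y(102)/(-40419) - 15436/O(-201) = -27/(-40419) - 15436*(-82 - 201)/(-81 - 201) = -27*(-1/40419) - 15436/(-282/(-283)) = 1/1497 - 15436/((-1/283*(-282))) = 1/1497 - 15436/282/283 = 1/1497 - 15436*283/282 = 1/1497 - 2184194/141 = -363304253/23453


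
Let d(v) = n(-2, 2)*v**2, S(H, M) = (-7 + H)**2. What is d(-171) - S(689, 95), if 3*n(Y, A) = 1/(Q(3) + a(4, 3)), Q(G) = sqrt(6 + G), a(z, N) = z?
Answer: -3246121/7 ≈ -4.6373e+5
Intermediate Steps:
n(Y, A) = 1/21 (n(Y, A) = 1/(3*(sqrt(6 + 3) + 4)) = 1/(3*(sqrt(9) + 4)) = 1/(3*(3 + 4)) = (1/3)/7 = (1/3)*(1/7) = 1/21)
d(v) = v**2/21
d(-171) - S(689, 95) = (1/21)*(-171)**2 - (-7 + 689)**2 = (1/21)*29241 - 1*682**2 = 9747/7 - 1*465124 = 9747/7 - 465124 = -3246121/7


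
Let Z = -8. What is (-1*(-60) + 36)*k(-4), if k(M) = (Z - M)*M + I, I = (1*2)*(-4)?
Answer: 768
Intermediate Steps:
I = -8 (I = 2*(-4) = -8)
k(M) = -8 + M*(-8 - M) (k(M) = (-8 - M)*M - 8 = M*(-8 - M) - 8 = -8 + M*(-8 - M))
(-1*(-60) + 36)*k(-4) = (-1*(-60) + 36)*(-8 - 1*(-4)² - 8*(-4)) = (60 + 36)*(-8 - 1*16 + 32) = 96*(-8 - 16 + 32) = 96*8 = 768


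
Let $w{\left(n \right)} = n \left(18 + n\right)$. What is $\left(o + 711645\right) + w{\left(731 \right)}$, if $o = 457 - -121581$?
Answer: $1381202$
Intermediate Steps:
$o = 122038$ ($o = 457 + 121581 = 122038$)
$\left(o + 711645\right) + w{\left(731 \right)} = \left(122038 + 711645\right) + 731 \left(18 + 731\right) = 833683 + 731 \cdot 749 = 833683 + 547519 = 1381202$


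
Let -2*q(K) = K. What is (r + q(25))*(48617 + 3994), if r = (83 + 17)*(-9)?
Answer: -96015075/2 ≈ -4.8008e+7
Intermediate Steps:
q(K) = -K/2
r = -900 (r = 100*(-9) = -900)
(r + q(25))*(48617 + 3994) = (-900 - 1/2*25)*(48617 + 3994) = (-900 - 25/2)*52611 = -1825/2*52611 = -96015075/2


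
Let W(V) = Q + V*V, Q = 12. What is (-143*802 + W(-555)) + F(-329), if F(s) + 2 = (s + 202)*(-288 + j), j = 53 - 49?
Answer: 229417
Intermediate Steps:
j = 4
W(V) = 12 + V² (W(V) = 12 + V*V = 12 + V²)
F(s) = -57370 - 284*s (F(s) = -2 + (s + 202)*(-288 + 4) = -2 + (202 + s)*(-284) = -2 + (-57368 - 284*s) = -57370 - 284*s)
(-143*802 + W(-555)) + F(-329) = (-143*802 + (12 + (-555)²)) + (-57370 - 284*(-329)) = (-114686 + (12 + 308025)) + (-57370 + 93436) = (-114686 + 308037) + 36066 = 193351 + 36066 = 229417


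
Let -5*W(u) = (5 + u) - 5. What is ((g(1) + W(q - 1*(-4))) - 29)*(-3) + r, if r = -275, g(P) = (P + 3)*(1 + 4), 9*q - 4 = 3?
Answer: -3677/15 ≈ -245.13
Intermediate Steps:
q = 7/9 (q = 4/9 + (1/9)*3 = 4/9 + 1/3 = 7/9 ≈ 0.77778)
g(P) = 15 + 5*P (g(P) = (3 + P)*5 = 15 + 5*P)
W(u) = -u/5 (W(u) = -((5 + u) - 5)/5 = -u/5)
((g(1) + W(q - 1*(-4))) - 29)*(-3) + r = (((15 + 5*1) - (7/9 - 1*(-4))/5) - 29)*(-3) - 275 = (((15 + 5) - (7/9 + 4)/5) - 29)*(-3) - 275 = ((20 - 1/5*43/9) - 29)*(-3) - 275 = ((20 - 43/45) - 29)*(-3) - 275 = (857/45 - 29)*(-3) - 275 = -448/45*(-3) - 275 = 448/15 - 275 = -3677/15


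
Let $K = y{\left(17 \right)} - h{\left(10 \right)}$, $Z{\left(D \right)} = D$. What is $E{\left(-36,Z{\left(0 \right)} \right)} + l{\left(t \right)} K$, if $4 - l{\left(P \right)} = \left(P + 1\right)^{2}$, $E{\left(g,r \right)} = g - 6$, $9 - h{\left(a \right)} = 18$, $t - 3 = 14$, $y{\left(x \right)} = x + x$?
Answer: $-13802$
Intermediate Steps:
$y{\left(x \right)} = 2 x$
$t = 17$ ($t = 3 + 14 = 17$)
$h{\left(a \right)} = -9$ ($h{\left(a \right)} = 9 - 18 = -9$)
$E{\left(g,r \right)} = -6 + g$ ($E{\left(g,r \right)} = g - 6 = -6 + g$)
$K = 43$ ($K = 2 \cdot 17 - -9 = 34 + 9 = 43$)
$l{\left(P \right)} = 4 - \left(1 + P\right)^{2}$ ($l{\left(P \right)} = 4 - \left(P + 1\right)^{2} = 4 - \left(1 + P\right)^{2}$)
$E{\left(-36,Z{\left(0 \right)} \right)} + l{\left(t \right)} K = \left(-6 - 36\right) + \left(4 - \left(1 + 17\right)^{2}\right) 43 = -42 + \left(4 - 18^{2}\right) 43 = -42 + \left(4 - 324\right) 43 = -42 - 13760 = -13802$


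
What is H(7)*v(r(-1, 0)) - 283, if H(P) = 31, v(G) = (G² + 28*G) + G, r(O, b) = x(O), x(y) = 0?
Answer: -283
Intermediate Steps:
r(O, b) = 0
v(G) = G² + 29*G
H(7)*v(r(-1, 0)) - 283 = 31*(0*(29 + 0)) - 283 = 31*(0*29) - 283 = 31*0 - 283 = 0 - 283 = -283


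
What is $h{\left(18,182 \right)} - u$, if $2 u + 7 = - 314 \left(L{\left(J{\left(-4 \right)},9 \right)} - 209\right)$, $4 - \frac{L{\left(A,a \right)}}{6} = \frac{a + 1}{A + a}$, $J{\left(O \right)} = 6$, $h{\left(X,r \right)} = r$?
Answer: $- \frac{58975}{2} \approx -29488.0$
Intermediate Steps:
$L{\left(A,a \right)} = 24 - \frac{6 \left(1 + a\right)}{A + a}$ ($L{\left(A,a \right)} = 24 - 6 \frac{a + 1}{A + a} = 24 - 6 \frac{1 + a}{A + a} = 24 - \frac{6 \left(1 + a\right)}{A + a}$)
$u = \frac{59339}{2}$ ($u = - \frac{7}{2} + \frac{\left(-314\right) \left(\frac{6 \left(-1 + 3 \cdot 9 + 4 \cdot 6\right)}{6 + 9} - 209\right)}{2} = - \frac{7}{2} + \frac{\left(-314\right) \left(\frac{6 \left(-1 + 27 + 24\right)}{15} - 209\right)}{2} = - \frac{7}{2} + \frac{\left(-314\right) \left(6 \cdot \frac{1}{15} \cdot 50 - 209\right)}{2} = - \frac{7}{2} + \frac{\left(-314\right) \left(20 - 209\right)}{2} = - \frac{7}{2} + \frac{\left(-314\right) \left(-189\right)}{2} = - \frac{7}{2} + \frac{1}{2} \cdot 59346 = - \frac{7}{2} + 29673 = \frac{59339}{2} \approx 29670.0$)
$h{\left(18,182 \right)} - u = 182 - \frac{59339}{2} = - \frac{58975}{2}$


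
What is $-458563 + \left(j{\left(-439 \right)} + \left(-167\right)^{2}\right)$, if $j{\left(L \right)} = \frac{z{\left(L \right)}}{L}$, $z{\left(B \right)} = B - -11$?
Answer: $- \frac{189065458}{439} \approx -4.3067 \cdot 10^{5}$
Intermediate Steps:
$z{\left(B \right)} = 11 + B$ ($z{\left(B \right)} = B + 11 = 11 + B$)
$j{\left(L \right)} = \frac{11 + L}{L}$
$-458563 + \left(j{\left(-439 \right)} + \left(-167\right)^{2}\right) = -458563 + \left(\frac{11 - 439}{-439} + \left(-167\right)^{2}\right) = -458563 + \left(\left(- \frac{1}{439}\right) \left(-428\right) + 27889\right) = -458563 + \left(\frac{428}{439} + 27889\right) = -458563 + \frac{12243699}{439} = - \frac{189065458}{439}$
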